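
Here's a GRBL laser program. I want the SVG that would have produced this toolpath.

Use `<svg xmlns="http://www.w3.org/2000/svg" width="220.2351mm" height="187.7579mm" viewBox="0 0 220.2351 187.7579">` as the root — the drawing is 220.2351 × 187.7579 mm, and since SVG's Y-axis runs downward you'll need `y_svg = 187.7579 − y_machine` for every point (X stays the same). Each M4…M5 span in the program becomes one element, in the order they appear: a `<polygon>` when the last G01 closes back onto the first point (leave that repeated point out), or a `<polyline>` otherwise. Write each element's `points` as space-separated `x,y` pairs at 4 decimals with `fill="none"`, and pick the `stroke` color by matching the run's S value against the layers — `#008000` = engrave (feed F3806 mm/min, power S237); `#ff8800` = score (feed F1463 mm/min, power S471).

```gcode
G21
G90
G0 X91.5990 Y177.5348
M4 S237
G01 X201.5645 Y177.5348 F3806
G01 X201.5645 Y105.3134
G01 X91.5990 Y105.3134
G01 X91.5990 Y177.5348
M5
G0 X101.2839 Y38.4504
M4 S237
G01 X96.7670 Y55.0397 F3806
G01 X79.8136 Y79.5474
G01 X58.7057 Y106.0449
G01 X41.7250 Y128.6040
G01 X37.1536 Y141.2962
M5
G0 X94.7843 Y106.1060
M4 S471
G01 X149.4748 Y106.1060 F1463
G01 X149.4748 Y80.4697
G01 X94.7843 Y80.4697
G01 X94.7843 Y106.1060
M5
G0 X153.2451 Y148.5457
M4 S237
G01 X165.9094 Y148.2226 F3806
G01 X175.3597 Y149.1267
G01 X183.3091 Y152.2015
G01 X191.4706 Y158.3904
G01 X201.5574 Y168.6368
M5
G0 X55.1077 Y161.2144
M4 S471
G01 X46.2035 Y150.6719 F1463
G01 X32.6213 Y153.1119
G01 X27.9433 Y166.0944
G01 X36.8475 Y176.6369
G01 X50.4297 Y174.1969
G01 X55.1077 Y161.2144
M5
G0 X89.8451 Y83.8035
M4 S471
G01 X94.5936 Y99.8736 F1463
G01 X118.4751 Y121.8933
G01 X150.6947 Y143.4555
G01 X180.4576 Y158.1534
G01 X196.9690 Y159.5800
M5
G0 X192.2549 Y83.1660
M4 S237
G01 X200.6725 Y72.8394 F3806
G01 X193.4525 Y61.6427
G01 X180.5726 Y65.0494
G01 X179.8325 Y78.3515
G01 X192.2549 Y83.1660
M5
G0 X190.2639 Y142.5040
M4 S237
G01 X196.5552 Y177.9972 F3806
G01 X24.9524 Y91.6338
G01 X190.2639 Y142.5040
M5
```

<svg xmlns="http://www.w3.org/2000/svg" width="220.2351mm" height="187.7579mm" viewBox="0 0 220.2351 187.7579">
  <polygon points="91.5990,10.2231 201.5645,10.2231 201.5645,82.4445 91.5990,82.4445" fill="none" stroke="#008000"/>
  <polyline points="101.2839,149.3075 96.7670,132.7182 79.8136,108.2105 58.7057,81.7130 41.7250,59.1539 37.1536,46.4617" fill="none" stroke="#008000"/>
  <polygon points="94.7843,81.6519 149.4748,81.6519 149.4748,107.2882 94.7843,107.2882" fill="none" stroke="#ff8800"/>
  <polyline points="153.2451,39.2122 165.9094,39.5353 175.3597,38.6312 183.3091,35.5564 191.4706,29.3675 201.5574,19.1211" fill="none" stroke="#008000"/>
  <polygon points="55.1077,26.5435 46.2035,37.0860 32.6213,34.6460 27.9433,21.6635 36.8475,11.1210 50.4297,13.5610" fill="none" stroke="#ff8800"/>
  <polyline points="89.8451,103.9544 94.5936,87.8843 118.4751,65.8646 150.6947,44.3024 180.4576,29.6045 196.9690,28.1779" fill="none" stroke="#ff8800"/>
  <polygon points="192.2549,104.5919 200.6725,114.9185 193.4525,126.1152 180.5726,122.7085 179.8325,109.4064" fill="none" stroke="#008000"/>
  <polygon points="190.2639,45.2539 196.5552,9.7607 24.9524,96.1241" fill="none" stroke="#008000"/>
</svg>

Machine Y-up, SVG Y-down with viewBox height 187.7579, so y_svg = 187.7579 − y_machine; X carries over.

Run 1: S237 ⇒ engrave layer `#008000`. The run returns to its start, so emit a `<polygon>` with points (Y-flipped): 91.5990,10.2231 201.5645,10.2231 201.5645,82.4445 91.5990,82.4445.

Run 2: S237 ⇒ engrave layer `#008000`. The run is open, so emit a `<polyline>` with points (Y-flipped): 101.2839,149.3075 96.7670,132.7182 79.8136,108.2105 58.7057,81.7130 41.7250,59.1539 37.1536,46.4617.

Run 3: the run's S471 means `#ff8800` (score). The run returns to its start, so emit a `<polygon>` with points (Y-flipped): 94.7843,81.6519 149.4748,81.6519 149.4748,107.2882 94.7843,107.2882.

Run 4: the run's S237 means `#008000` (engrave). The run is open, so emit a `<polyline>` with points (Y-flipped): 153.2451,39.2122 165.9094,39.5353 175.3597,38.6312 183.3091,35.5564 191.4706,29.3675 201.5574,19.1211.

Run 5: the run's S471 means `#ff8800` (score). The run returns to its start, so emit a `<polygon>` with points (Y-flipped): 55.1077,26.5435 46.2035,37.0860 32.6213,34.6460 27.9433,21.6635 36.8475,11.1210 50.4297,13.5610.

Run 6: S471 ⇒ score layer `#ff8800`. The run is open, so emit a `<polyline>` with points (Y-flipped): 89.8451,103.9544 94.5936,87.8843 118.4751,65.8646 150.6947,44.3024 180.4576,29.6045 196.9690,28.1779.

Run 7: power S237 maps to stroke `#008000` (engrave). The run returns to its start, so emit a `<polygon>` with points (Y-flipped): 192.2549,104.5919 200.6725,114.9185 193.4525,126.1152 180.5726,122.7085 179.8325,109.4064.

Run 8: the run's S237 means `#008000` (engrave). The run returns to its start, so emit a `<polygon>` with points (Y-flipped): 190.2639,45.2539 196.5552,9.7607 24.9524,96.1241.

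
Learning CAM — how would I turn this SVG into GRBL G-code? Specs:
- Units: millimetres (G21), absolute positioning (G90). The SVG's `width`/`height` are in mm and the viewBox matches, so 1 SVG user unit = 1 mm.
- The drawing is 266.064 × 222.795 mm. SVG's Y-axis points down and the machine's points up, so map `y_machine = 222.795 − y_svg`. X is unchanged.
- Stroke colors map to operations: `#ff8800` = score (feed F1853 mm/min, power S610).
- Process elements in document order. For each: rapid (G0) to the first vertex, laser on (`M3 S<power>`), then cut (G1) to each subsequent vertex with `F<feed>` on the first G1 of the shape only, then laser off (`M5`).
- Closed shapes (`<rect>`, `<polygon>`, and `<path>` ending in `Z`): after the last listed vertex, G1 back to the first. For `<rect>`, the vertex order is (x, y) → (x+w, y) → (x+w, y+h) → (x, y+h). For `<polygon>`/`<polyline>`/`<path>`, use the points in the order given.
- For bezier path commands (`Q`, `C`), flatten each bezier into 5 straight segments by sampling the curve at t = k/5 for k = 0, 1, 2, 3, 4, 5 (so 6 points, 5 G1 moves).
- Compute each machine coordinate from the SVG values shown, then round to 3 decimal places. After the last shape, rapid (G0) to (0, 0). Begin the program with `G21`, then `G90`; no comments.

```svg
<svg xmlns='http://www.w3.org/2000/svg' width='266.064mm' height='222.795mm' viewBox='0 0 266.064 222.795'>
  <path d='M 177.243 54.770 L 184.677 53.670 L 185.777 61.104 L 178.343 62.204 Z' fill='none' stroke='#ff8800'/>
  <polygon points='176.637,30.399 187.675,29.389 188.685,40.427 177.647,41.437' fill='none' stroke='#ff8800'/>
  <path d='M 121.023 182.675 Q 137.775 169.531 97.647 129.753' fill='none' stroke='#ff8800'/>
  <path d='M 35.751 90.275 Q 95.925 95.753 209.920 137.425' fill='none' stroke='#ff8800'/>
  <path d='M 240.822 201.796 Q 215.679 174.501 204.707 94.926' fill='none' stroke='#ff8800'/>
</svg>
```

viewBox `0 0 266.064 222.795` with mm width/height → 1 unit = 1 mm. Flip: y_m = 222.795 − y_svg.

**Shape 1** — `<path>` regular polygon, stroke `#ff8800` → score (S610, F1853). Machine vertices: (177.243,168.025) → (184.677,169.125) → (185.777,161.691) → (178.343,160.591) → (177.243,168.025). Closed: final G1 returns to the first vertex.

**Shape 2** — `<polygon>` regular polygon, stroke `#ff8800` → score (S610, F1853). Machine vertices: (176.637,192.396) → (187.675,193.406) → (188.685,182.368) → (177.647,181.358) → (176.637,192.396). Closed: final G1 returns to the first vertex.

**Shape 3** — `<path>` quadratic bezier, stroke `#ff8800` → score (S610, F1853). Control points (SVG): P0=(121.023,182.675), P1=(137.775,169.531), P2=(97.647,129.753); sampled at t=k/5. Machine vertices: (121.023,40.120) → (125.449,46.443) → (125.324,54.897) → (120.649,65.481) → (111.423,78.196) → (97.647,93.042). Open path.

**Shape 4** — `<path>` quadratic bezier, stroke `#ff8800` → score (S610, F1853). Control points (SVG): P0=(35.751,90.275), P1=(95.925,95.753), P2=(209.920,137.425); sampled at t=k/5. Machine vertices: (35.751,132.520) → (61.973,128.881) → (92.502,122.347) → (127.335,112.917) → (166.475,100.591) → (209.920,85.370). Open path.

**Shape 5** — `<path>` quadratic bezier, stroke `#ff8800` → score (S610, F1853). Control points (SVG): P0=(240.822,201.796), P1=(215.679,174.501), P2=(204.707,94.926); sampled at t=k/5. Machine vertices: (240.822,20.999) → (231.332,34.008) → (222.975,51.200) → (215.752,72.574) → (209.663,98.130) → (204.707,127.869). Open path.

G21
G90
G0 X177.243 Y168.025
M3 S610
G1 X184.677 Y169.125 F1853
G1 X185.777 Y161.691
G1 X178.343 Y160.591
G1 X177.243 Y168.025
M5
G0 X176.637 Y192.396
M3 S610
G1 X187.675 Y193.406 F1853
G1 X188.685 Y182.368
G1 X177.647 Y181.358
G1 X176.637 Y192.396
M5
G0 X121.023 Y40.120
M3 S610
G1 X125.449 Y46.443 F1853
G1 X125.324 Y54.897
G1 X120.649 Y65.481
G1 X111.423 Y78.196
G1 X97.647 Y93.042
M5
G0 X35.751 Y132.520
M3 S610
G1 X61.973 Y128.881 F1853
G1 X92.502 Y122.347
G1 X127.335 Y112.917
G1 X166.475 Y100.591
G1 X209.920 Y85.370
M5
G0 X240.822 Y20.999
M3 S610
G1 X231.332 Y34.008 F1853
G1 X222.975 Y51.200
G1 X215.752 Y72.574
G1 X209.663 Y98.130
G1 X204.707 Y127.869
M5
G0 X0.000 Y0.000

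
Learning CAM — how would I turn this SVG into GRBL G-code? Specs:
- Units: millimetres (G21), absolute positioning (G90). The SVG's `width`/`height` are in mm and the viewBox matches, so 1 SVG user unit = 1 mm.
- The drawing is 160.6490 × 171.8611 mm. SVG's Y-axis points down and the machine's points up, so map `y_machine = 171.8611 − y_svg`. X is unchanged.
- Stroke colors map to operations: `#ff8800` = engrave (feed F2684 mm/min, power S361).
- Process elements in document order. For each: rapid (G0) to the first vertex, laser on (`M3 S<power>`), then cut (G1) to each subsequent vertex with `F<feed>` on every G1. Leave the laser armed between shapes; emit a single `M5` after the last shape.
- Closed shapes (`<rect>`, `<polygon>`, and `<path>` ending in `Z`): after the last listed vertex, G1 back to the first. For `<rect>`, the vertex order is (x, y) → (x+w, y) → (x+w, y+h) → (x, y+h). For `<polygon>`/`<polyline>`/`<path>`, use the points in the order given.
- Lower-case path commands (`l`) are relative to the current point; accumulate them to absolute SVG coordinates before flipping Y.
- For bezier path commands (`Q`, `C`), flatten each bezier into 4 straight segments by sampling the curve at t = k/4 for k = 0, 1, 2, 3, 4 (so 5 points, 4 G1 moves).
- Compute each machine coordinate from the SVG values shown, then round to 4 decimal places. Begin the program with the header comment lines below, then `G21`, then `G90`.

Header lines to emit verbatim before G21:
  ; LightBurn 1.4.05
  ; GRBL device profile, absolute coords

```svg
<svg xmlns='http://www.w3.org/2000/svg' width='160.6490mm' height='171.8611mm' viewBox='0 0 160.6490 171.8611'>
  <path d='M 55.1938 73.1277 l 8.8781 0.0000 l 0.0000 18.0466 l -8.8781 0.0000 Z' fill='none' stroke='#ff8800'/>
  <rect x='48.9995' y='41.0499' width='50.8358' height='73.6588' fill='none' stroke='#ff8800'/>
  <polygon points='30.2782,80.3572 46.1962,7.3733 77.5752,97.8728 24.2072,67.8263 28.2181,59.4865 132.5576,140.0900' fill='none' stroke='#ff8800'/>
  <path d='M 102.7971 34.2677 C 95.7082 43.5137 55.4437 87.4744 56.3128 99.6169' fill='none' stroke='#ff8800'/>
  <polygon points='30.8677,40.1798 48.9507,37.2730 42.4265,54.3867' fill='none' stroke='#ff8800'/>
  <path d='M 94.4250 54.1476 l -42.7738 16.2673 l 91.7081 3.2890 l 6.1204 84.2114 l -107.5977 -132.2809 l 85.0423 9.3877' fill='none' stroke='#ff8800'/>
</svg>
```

1 u = 1 mm; y_m = 171.8611 − y.

[1] `<path>` rectangle, #ff8800→engrave S361 F2684: (55.1938,98.7334) → (64.0719,98.7334) → (64.0719,80.6868) → (55.1938,80.6868) → (55.1938,98.7334) (closed)

[2] `<rect>` rectangle, #ff8800→engrave S361 F2684: (48.9995,130.8112) → (99.8353,130.8112) → (99.8353,57.1524) → (48.9995,57.1524) → (48.9995,130.8112) (closed)

[3] `<polygon>` closed polygon, #ff8800→engrave S361 F2684: (30.2782,91.5039) → (46.1962,164.4878) → (77.5752,73.9883) → (24.2072,104.0348) → (28.2181,112.3746) → (132.5576,31.7711) → (30.2782,91.5039) (closed)

[4] `<path>` cubic bezier, #ff8800→engrave S361 F2684: (102.7971,137.5934) → (92.4211,125.1895) → (76.5707,106.0050) → (62.2124,86.2774) → (56.3128,72.2442)

[5] `<polygon>` regular polygon, #ff8800→engrave S361 F2684: (30.8677,131.6813) → (48.9507,134.5881) → (42.4265,117.4744) → (30.8677,131.6813) (closed)

[6] `<path>` open polyline, #ff8800→engrave S361 F2684: (94.4250,117.7135) → (51.6512,101.4462) → (143.3593,98.1572) → (149.4797,13.9458) → (41.8820,146.2267) → (126.9243,136.8390)

; LightBurn 1.4.05
; GRBL device profile, absolute coords
G21
G90
G0 X55.1938 Y98.7334
M3 S361
G1 X64.0719 Y98.7334 F2684
G1 X64.0719 Y80.6868 F2684
G1 X55.1938 Y80.6868 F2684
G1 X55.1938 Y98.7334 F2684
G0 X48.9995 Y130.8112
M3 S361
G1 X99.8353 Y130.8112 F2684
G1 X99.8353 Y57.1524 F2684
G1 X48.9995 Y57.1524 F2684
G1 X48.9995 Y130.8112 F2684
G0 X30.2782 Y91.5039
M3 S361
G1 X46.1962 Y164.4878 F2684
G1 X77.5752 Y73.9883 F2684
G1 X24.2072 Y104.0348 F2684
G1 X28.2181 Y112.3746 F2684
G1 X132.5576 Y31.7711 F2684
G1 X30.2782 Y91.5039 F2684
G0 X102.7971 Y137.5934
M3 S361
G1 X92.4211 Y125.1895 F2684
G1 X76.5707 Y106.0050 F2684
G1 X62.2124 Y86.2774 F2684
G1 X56.3128 Y72.2442 F2684
G0 X30.8677 Y131.6813
M3 S361
G1 X48.9507 Y134.5881 F2684
G1 X42.4265 Y117.4744 F2684
G1 X30.8677 Y131.6813 F2684
G0 X94.4250 Y117.7135
M3 S361
G1 X51.6512 Y101.4462 F2684
G1 X143.3593 Y98.1572 F2684
G1 X149.4797 Y13.9458 F2684
G1 X41.8820 Y146.2267 F2684
G1 X126.9243 Y136.8390 F2684
M5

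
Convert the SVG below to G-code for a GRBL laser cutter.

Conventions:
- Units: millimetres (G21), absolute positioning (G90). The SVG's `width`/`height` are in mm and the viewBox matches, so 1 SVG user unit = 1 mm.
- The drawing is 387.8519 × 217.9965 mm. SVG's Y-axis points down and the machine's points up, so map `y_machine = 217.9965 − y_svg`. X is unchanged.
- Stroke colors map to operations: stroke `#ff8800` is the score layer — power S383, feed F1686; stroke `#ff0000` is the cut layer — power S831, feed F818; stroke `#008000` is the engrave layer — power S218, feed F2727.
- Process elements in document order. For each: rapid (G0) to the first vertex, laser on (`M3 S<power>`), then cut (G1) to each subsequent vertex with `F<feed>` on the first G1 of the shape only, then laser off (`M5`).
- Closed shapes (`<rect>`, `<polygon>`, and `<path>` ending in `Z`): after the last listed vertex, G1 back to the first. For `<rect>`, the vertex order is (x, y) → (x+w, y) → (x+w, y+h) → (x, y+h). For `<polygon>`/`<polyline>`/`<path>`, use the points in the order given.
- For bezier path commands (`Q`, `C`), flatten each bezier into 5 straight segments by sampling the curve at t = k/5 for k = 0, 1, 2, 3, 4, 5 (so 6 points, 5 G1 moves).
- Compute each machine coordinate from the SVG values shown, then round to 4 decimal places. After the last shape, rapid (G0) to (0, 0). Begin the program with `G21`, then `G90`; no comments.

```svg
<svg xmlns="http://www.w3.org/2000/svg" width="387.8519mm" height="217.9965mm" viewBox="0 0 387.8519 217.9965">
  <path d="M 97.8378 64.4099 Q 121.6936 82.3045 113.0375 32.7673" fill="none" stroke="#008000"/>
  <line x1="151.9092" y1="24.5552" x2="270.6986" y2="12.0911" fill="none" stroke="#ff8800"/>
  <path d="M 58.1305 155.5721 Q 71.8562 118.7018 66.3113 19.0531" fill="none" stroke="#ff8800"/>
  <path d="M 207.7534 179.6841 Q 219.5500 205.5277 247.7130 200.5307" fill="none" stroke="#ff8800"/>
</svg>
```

G21
G90
G0 X97.8378 Y153.5866
M3 S218
G1 X106.0796 Y149.1260 F2727
G1 X111.7205 Y150.0600
G1 X114.7605 Y156.3885
G1 X115.1995 Y168.1116
G1 X113.0375 Y185.2292
M5
G0 X151.9092 Y193.4413
M3 S383
G1 X270.6986 Y205.9054 F1686
M5
G0 X58.1305 Y62.4244
M3 S383
G1 X62.8500 Y79.6837 F1686
G1 X66.0278 Y101.9652
G1 X67.6639 Y129.2690
G1 X67.7584 Y161.5951
G1 X66.3113 Y198.9434
M5
G0 X207.7534 Y38.3124
M3 S383
G1 X213.1267 Y29.2086 F1686
G1 X219.8093 Y22.5720
G1 X227.8012 Y18.4027
G1 X237.1025 Y16.7006
G1 X247.7130 Y17.4658
M5
G0 X0.0000 Y0.0000

1 u = 1 mm; y_m = 217.9965 − y.

[1] `<path>` quadratic bezier, #008000→engrave S218 F2727: (97.8378,153.5866) → (106.0796,149.1260) → (111.7205,150.0600) → (114.7605,156.3885) → (115.1995,168.1116) → (113.0375,185.2292)

[2] `<line>` line segment, #ff8800→score S383 F1686: (151.9092,193.4413) → (270.6986,205.9054)

[3] `<path>` quadratic bezier, #ff8800→score S383 F1686: (58.1305,62.4244) → (62.8500,79.6837) → (66.0278,101.9652) → (67.6639,129.2690) → (67.7584,161.5951) → (66.3113,198.9434)

[4] `<path>` quadratic bezier, #ff8800→score S383 F1686: (207.7534,38.3124) → (213.1267,29.2086) → (219.8093,22.5720) → (227.8012,18.4027) → (237.1025,16.7006) → (247.7130,17.4658)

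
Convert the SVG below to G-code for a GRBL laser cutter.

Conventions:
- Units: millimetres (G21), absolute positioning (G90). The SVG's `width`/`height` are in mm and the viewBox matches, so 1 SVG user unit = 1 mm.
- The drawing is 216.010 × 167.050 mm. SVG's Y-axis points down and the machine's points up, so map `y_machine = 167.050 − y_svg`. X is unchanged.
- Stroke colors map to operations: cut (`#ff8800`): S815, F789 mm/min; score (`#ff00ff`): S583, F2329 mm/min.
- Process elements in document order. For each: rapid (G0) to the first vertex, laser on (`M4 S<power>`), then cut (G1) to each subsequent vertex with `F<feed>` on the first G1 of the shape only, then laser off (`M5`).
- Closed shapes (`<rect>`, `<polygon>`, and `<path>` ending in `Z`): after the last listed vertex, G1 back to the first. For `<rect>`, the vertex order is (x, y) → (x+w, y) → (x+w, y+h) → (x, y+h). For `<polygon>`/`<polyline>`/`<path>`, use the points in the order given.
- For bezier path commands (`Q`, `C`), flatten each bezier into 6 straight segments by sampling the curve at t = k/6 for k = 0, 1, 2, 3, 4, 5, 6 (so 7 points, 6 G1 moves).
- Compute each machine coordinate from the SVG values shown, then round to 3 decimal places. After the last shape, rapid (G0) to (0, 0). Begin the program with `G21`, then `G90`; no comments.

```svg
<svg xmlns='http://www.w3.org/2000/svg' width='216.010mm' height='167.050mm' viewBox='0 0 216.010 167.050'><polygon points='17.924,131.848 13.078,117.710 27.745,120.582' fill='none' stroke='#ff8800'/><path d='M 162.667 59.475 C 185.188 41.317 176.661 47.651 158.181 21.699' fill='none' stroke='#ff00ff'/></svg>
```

G21
G90
G0 X17.924 Y35.202
M4 S815
G1 X13.078 Y49.340 F789
G1 X27.745 Y46.468
G1 X17.924 Y35.202
M5
G0 X162.667 Y107.575
M4 S583
G1 X171.438 Y114.876 F2329
G1 X175.620 Y119.672
G1 X175.799 Y123.540
G1 X172.562 Y128.058
G1 X166.494 Y134.803
G1 X158.181 Y145.351
M5
G0 X0.000 Y0.000

1 u = 1 mm; y_m = 167.050 − y.

[1] `<polygon>` regular polygon, #ff8800→cut S815 F789: (17.924,35.202) → (13.078,49.340) → (27.745,46.468) → (17.924,35.202) (closed)

[2] `<path>` cubic bezier, #ff00ff→score S583 F2329: (162.667,107.575) → (171.438,114.876) → (175.620,119.672) → (175.799,123.540) → (172.562,128.058) → (166.494,134.803) → (158.181,145.351)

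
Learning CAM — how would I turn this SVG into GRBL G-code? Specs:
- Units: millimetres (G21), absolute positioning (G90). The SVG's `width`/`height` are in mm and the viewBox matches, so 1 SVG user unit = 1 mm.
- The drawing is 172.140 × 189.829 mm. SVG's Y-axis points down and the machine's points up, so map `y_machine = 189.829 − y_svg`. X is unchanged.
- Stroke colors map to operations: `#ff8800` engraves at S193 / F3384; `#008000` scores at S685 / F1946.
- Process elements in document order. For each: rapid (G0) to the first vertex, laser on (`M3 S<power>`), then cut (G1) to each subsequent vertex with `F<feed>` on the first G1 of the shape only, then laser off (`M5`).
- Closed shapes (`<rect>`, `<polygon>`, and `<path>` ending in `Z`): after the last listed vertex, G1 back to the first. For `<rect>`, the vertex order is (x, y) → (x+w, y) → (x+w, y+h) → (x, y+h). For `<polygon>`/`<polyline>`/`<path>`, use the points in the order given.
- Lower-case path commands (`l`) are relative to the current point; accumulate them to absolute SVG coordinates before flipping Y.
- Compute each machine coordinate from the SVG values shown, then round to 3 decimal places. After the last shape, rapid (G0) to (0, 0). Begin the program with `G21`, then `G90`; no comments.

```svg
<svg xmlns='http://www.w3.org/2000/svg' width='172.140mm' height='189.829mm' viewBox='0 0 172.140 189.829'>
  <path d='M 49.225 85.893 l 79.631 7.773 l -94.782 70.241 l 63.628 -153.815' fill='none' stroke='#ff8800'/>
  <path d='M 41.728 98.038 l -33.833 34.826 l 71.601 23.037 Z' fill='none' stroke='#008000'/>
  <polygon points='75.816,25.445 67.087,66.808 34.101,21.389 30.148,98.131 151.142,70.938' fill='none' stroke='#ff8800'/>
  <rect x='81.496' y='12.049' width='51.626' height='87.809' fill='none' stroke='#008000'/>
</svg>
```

G21
G90
G0 X49.225 Y103.936
M3 S193
G1 X128.856 Y96.163 F3384
G1 X34.074 Y25.922
G1 X97.702 Y179.737
M5
G0 X41.728 Y91.791
M3 S685
G1 X7.895 Y56.965 F1946
G1 X79.496 Y33.928
G1 X41.728 Y91.791
M5
G0 X75.816 Y164.384
M3 S193
G1 X67.087 Y123.021 F3384
G1 X34.101 Y168.440
G1 X30.148 Y91.698
G1 X151.142 Y118.891
G1 X75.816 Y164.384
M5
G0 X81.496 Y177.780
M3 S685
G1 X133.122 Y177.780 F1946
G1 X133.122 Y89.971
G1 X81.496 Y89.971
G1 X81.496 Y177.780
M5
G0 X0.000 Y0.000

viewBox `0 0 172.140 189.829` with mm width/height → 1 unit = 1 mm. Flip: y_m = 189.829 − y_svg.

**Shape 1** — `<path>` open polyline, stroke `#ff8800` → engrave (S193, F3384). Machine vertices: (49.225,103.936) → (128.856,96.163) → (34.074,25.922) → (97.702,179.737). Open path.

**Shape 2** — `<path>` closed polygon, stroke `#008000` → score (S685, F1946). Machine vertices: (41.728,91.791) → (7.895,56.965) → (79.496,33.928) → (41.728,91.791). Closed: final G1 returns to the first vertex.

**Shape 3** — `<polygon>` closed polygon, stroke `#ff8800` → engrave (S193, F3384). Machine vertices: (75.816,164.384) → (67.087,123.021) → (34.101,168.440) → (30.148,91.698) → (151.142,118.891) → (75.816,164.384). Closed: final G1 returns to the first vertex.

**Shape 4** — `<rect>` rectangle, stroke `#008000` → score (S685, F1946). Machine vertices: (81.496,177.780) → (133.122,177.780) → (133.122,89.971) → (81.496,89.971) → (81.496,177.780). Closed: final G1 returns to the first vertex.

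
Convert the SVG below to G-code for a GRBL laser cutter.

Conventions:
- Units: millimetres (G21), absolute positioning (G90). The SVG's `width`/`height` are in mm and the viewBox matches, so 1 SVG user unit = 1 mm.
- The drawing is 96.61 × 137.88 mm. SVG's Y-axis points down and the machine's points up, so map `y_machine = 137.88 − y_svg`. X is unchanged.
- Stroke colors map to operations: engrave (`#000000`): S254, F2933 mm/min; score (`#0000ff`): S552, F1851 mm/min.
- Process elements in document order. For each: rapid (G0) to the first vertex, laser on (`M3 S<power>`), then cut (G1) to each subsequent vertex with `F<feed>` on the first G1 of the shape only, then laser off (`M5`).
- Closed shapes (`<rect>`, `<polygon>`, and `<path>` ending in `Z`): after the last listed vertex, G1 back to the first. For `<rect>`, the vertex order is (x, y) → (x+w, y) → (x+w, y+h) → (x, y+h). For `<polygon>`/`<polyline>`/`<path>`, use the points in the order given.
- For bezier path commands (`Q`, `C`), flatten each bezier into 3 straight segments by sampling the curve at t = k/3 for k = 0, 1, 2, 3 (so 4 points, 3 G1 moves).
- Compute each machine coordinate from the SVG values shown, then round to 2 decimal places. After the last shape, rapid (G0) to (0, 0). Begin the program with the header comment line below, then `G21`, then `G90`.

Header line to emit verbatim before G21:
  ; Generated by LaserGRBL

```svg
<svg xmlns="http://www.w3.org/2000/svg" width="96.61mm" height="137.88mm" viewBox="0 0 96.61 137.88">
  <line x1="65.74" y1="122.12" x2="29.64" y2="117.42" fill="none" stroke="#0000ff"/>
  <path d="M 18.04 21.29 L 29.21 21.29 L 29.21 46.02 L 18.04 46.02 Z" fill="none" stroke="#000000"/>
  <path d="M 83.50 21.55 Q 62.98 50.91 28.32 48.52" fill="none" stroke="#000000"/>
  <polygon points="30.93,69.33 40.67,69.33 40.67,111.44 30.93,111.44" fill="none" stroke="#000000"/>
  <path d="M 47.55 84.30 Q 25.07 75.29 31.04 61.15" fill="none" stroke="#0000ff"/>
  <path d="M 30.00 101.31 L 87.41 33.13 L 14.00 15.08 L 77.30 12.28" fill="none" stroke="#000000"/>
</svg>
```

; Generated by LaserGRBL
G21
G90
G0 X65.74 Y15.76
M3 S552
G1 X29.64 Y20.46 F1851
M5
G0 X18.04 Y116.59
M3 S254
G1 X29.21 Y116.59 F2933
G1 X29.21 Y91.86
G1 X18.04 Y91.86
G1 X18.04 Y116.59
M5
G0 X83.50 Y116.33
M3 S254
G1 X68.25 Y100.28 F2933
G1 X49.86 Y91.29
G1 X28.32 Y89.36
M5
G0 X30.93 Y68.55
M3 S254
G1 X40.67 Y68.55 F2933
G1 X40.67 Y26.44
G1 X30.93 Y26.44
G1 X30.93 Y68.55
M5
G0 X47.55 Y53.58
M3 S552
G1 X35.72 Y60.16 F1851
G1 X30.22 Y67.87
G1 X31.04 Y76.73
M5
G0 X30.00 Y36.57
M3 S254
G1 X87.41 Y104.75 F2933
G1 X14.00 Y122.80
G1 X77.30 Y125.60
M5
G0 X0.00 Y0.00

viewBox `0 0 96.61 137.88` with mm width/height → 1 unit = 1 mm. Flip: y_m = 137.88 − y_svg.

**Shape 1** — `<line>` line segment, stroke `#0000ff` → score (S552, F1851). Machine vertices: (65.74,15.76) → (29.64,20.46). Open path.

**Shape 2** — `<path>` rectangle, stroke `#000000` → engrave (S254, F2933). Machine vertices: (18.04,116.59) → (29.21,116.59) → (29.21,91.86) → (18.04,91.86) → (18.04,116.59). Closed: final G1 returns to the first vertex.

**Shape 3** — `<path>` quadratic bezier, stroke `#000000` → engrave (S254, F2933). Control points (SVG): P0=(83.50,21.55), P1=(62.98,50.91), P2=(28.32,48.52); sampled at t=k/3. Machine vertices: (83.50,116.33) → (68.25,100.28) → (49.86,91.29) → (28.32,89.36). Open path.

**Shape 4** — `<polygon>` rectangle, stroke `#000000` → engrave (S254, F2933). Machine vertices: (30.93,68.55) → (40.67,68.55) → (40.67,26.44) → (30.93,26.44) → (30.93,68.55). Closed: final G1 returns to the first vertex.

**Shape 5** — `<path>` quadratic bezier, stroke `#0000ff` → score (S552, F1851). Control points (SVG): P0=(47.55,84.30), P1=(25.07,75.29), P2=(31.04,61.15); sampled at t=k/3. Machine vertices: (47.55,53.58) → (35.72,60.16) → (30.22,67.87) → (31.04,76.73). Open path.

**Shape 6** — `<path>` open polyline, stroke `#000000` → engrave (S254, F2933). Machine vertices: (30.00,36.57) → (87.41,104.75) → (14.00,122.80) → (77.30,125.60). Open path.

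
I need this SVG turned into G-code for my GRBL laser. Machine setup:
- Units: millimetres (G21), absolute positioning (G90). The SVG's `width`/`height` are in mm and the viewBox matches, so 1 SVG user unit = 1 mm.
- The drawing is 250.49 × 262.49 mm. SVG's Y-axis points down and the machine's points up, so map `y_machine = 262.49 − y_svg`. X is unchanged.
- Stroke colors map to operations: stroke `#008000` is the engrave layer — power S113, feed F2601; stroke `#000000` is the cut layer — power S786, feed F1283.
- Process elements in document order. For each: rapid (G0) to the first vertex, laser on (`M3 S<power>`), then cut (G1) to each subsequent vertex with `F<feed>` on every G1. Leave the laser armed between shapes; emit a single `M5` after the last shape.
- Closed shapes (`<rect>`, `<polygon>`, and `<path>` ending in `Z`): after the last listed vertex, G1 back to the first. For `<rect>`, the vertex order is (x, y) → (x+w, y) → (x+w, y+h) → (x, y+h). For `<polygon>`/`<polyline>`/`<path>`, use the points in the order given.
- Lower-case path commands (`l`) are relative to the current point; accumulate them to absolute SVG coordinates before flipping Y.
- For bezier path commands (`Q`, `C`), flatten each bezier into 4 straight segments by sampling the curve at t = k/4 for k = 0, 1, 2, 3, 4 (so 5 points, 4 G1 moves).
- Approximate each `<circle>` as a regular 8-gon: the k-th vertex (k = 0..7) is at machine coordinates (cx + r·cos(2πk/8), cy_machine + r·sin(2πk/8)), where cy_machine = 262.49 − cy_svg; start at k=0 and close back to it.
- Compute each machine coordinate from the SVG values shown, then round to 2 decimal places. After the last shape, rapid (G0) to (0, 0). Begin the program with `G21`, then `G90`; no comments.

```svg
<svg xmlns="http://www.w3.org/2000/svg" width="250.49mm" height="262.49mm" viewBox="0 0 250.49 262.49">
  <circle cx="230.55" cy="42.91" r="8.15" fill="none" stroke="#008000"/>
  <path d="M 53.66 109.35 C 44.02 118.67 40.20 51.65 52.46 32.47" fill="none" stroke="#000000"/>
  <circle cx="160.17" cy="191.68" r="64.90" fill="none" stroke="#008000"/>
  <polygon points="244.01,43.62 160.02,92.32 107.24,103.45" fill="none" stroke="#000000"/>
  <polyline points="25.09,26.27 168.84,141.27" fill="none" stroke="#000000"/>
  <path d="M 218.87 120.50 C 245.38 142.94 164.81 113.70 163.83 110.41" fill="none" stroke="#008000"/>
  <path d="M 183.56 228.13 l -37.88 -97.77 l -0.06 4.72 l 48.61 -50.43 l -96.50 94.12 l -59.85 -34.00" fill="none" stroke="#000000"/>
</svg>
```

viewBox `0 0 250.49 262.49` with mm width/height → 1 unit = 1 mm. Flip: y_m = 262.49 − y_svg.

**Shape 1** — `<circle>` circle, stroke `#008000` → engrave (S113, F2601). Machine vertices: (238.70,219.58) → (236.31,225.34) → (230.55,227.73) → (224.79,225.34) → (222.40,219.58) → (224.79,213.82) → (230.55,211.43) → (236.31,213.82) → (238.70,219.58). Closed: final G1 returns to the first vertex.

**Shape 2** — `<path>` cubic bezier, stroke `#000000` → cut (S786, F1283). Control points (SVG): P0=(53.66,109.35), P1=(44.02,118.67), P2=(40.20,51.65), P3=(52.46,32.47); sampled at t=k/4. Machine vertices: (53.66,153.14) → (47.68,158.52) → (44.85,180.89) → (46.12,208.61) → (52.46,230.02). Open path.

**Shape 3** — `<circle>` circle, stroke `#008000` → engrave (S113, F2601). Machine vertices: (225.07,70.81) → (206.06,116.70) → (160.17,135.71) → (114.28,116.70) → (95.27,70.81) → (114.28,24.92) → (160.17,5.91) → (206.06,24.92) → (225.07,70.81). Closed: final G1 returns to the first vertex.

**Shape 4** — `<polygon>` closed polygon, stroke `#000000` → cut (S786, F1283). Machine vertices: (244.01,218.87) → (160.02,170.17) → (107.24,159.04) → (244.01,218.87). Closed: final G1 returns to the first vertex.

**Shape 5** — `<polyline>` line segment, stroke `#000000` → cut (S786, F1283). Machine vertices: (25.09,236.22) → (168.84,121.22). Open path.

**Shape 6** — `<path>` cubic bezier, stroke `#008000` → engrave (S113, F2601). Control points (SVG): P0=(218.87,120.50), P1=(245.38,142.94), P2=(164.81,113.70), P3=(163.83,110.41); sampled at t=k/4. Machine vertices: (218.87,141.99) → (221.59,133.64) → (201.66,137.39) → (176.57,145.96) → (163.83,152.08). Open path.

**Shape 7** — `<path>` open polyline, stroke `#000000` → cut (S786, F1283). Machine vertices: (183.56,34.36) → (145.68,132.13) → (145.62,127.41) → (194.23,177.84) → (97.73,83.72) → (37.88,117.72). Open path.

G21
G90
G0 X238.70 Y219.58
M3 S113
G1 X236.31 Y225.34 F2601
G1 X230.55 Y227.73 F2601
G1 X224.79 Y225.34 F2601
G1 X222.40 Y219.58 F2601
G1 X224.79 Y213.82 F2601
G1 X230.55 Y211.43 F2601
G1 X236.31 Y213.82 F2601
G1 X238.70 Y219.58 F2601
G0 X53.66 Y153.14
M3 S786
G1 X47.68 Y158.52 F1283
G1 X44.85 Y180.89 F1283
G1 X46.12 Y208.61 F1283
G1 X52.46 Y230.02 F1283
G0 X225.07 Y70.81
M3 S113
G1 X206.06 Y116.70 F2601
G1 X160.17 Y135.71 F2601
G1 X114.28 Y116.70 F2601
G1 X95.27 Y70.81 F2601
G1 X114.28 Y24.92 F2601
G1 X160.17 Y5.91 F2601
G1 X206.06 Y24.92 F2601
G1 X225.07 Y70.81 F2601
G0 X244.01 Y218.87
M3 S786
G1 X160.02 Y170.17 F1283
G1 X107.24 Y159.04 F1283
G1 X244.01 Y218.87 F1283
G0 X25.09 Y236.22
M3 S786
G1 X168.84 Y121.22 F1283
G0 X218.87 Y141.99
M3 S113
G1 X221.59 Y133.64 F2601
G1 X201.66 Y137.39 F2601
G1 X176.57 Y145.96 F2601
G1 X163.83 Y152.08 F2601
G0 X183.56 Y34.36
M3 S786
G1 X145.68 Y132.13 F1283
G1 X145.62 Y127.41 F1283
G1 X194.23 Y177.84 F1283
G1 X97.73 Y83.72 F1283
G1 X37.88 Y117.72 F1283
M5
G0 X0.00 Y0.00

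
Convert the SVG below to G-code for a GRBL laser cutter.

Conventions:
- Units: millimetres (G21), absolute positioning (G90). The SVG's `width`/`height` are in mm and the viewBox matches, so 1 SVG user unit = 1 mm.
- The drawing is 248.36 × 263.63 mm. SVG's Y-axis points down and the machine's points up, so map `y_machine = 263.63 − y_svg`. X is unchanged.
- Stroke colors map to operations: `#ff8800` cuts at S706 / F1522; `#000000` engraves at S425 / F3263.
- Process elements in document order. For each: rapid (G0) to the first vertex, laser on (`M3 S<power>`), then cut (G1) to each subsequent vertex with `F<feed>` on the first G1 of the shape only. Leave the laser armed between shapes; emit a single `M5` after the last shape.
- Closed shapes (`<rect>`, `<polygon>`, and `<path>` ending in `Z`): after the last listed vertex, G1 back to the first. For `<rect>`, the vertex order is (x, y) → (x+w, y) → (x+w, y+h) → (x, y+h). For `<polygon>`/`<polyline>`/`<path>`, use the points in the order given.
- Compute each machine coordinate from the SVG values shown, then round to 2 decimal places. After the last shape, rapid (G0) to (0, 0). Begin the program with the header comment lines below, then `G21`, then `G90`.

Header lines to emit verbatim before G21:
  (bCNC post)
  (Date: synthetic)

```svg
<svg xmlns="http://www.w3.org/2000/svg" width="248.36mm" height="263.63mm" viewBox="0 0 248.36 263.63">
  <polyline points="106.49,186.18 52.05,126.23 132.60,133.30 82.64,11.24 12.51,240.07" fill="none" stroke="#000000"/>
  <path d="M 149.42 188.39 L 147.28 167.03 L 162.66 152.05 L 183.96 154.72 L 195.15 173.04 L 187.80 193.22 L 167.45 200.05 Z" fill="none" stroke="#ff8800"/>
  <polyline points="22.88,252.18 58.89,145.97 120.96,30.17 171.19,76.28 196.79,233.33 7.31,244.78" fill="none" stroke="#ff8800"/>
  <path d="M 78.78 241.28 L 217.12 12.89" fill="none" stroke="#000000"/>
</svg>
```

(bCNC post)
(Date: synthetic)
G21
G90
G0 X106.49 Y77.45
M3 S425
G1 X52.05 Y137.40 F3263
G1 X132.60 Y130.33
G1 X82.64 Y252.39
G1 X12.51 Y23.56
G0 X149.42 Y75.24
M3 S706
G1 X147.28 Y96.60 F1522
G1 X162.66 Y111.58
G1 X183.96 Y108.91
G1 X195.15 Y90.59
G1 X187.80 Y70.41
G1 X167.45 Y63.58
G1 X149.42 Y75.24
G0 X22.88 Y11.45
M3 S706
G1 X58.89 Y117.66 F1522
G1 X120.96 Y233.46
G1 X171.19 Y187.35
G1 X196.79 Y30.30
G1 X7.31 Y18.85
G0 X78.78 Y22.35
M3 S425
G1 X217.12 Y250.74 F3263
M5
G0 X0.00 Y0.00

1 u = 1 mm; y_m = 263.63 − y.

[1] `<polyline>` open polyline, #000000→engrave S425 F3263: (106.49,77.45) → (52.05,137.40) → (132.60,130.33) → (82.64,252.39) → (12.51,23.56)

[2] `<path>` regular polygon, #ff8800→cut S706 F1522: (149.42,75.24) → (147.28,96.60) → (162.66,111.58) → (183.96,108.91) → (195.15,90.59) → (187.80,70.41) → (167.45,63.58) → (149.42,75.24) (closed)

[3] `<polyline>` open polyline, #ff8800→cut S706 F1522: (22.88,11.45) → (58.89,117.66) → (120.96,233.46) → (171.19,187.35) → (196.79,30.30) → (7.31,18.85)

[4] `<path>` line segment, #000000→engrave S425 F3263: (78.78,22.35) → (217.12,250.74)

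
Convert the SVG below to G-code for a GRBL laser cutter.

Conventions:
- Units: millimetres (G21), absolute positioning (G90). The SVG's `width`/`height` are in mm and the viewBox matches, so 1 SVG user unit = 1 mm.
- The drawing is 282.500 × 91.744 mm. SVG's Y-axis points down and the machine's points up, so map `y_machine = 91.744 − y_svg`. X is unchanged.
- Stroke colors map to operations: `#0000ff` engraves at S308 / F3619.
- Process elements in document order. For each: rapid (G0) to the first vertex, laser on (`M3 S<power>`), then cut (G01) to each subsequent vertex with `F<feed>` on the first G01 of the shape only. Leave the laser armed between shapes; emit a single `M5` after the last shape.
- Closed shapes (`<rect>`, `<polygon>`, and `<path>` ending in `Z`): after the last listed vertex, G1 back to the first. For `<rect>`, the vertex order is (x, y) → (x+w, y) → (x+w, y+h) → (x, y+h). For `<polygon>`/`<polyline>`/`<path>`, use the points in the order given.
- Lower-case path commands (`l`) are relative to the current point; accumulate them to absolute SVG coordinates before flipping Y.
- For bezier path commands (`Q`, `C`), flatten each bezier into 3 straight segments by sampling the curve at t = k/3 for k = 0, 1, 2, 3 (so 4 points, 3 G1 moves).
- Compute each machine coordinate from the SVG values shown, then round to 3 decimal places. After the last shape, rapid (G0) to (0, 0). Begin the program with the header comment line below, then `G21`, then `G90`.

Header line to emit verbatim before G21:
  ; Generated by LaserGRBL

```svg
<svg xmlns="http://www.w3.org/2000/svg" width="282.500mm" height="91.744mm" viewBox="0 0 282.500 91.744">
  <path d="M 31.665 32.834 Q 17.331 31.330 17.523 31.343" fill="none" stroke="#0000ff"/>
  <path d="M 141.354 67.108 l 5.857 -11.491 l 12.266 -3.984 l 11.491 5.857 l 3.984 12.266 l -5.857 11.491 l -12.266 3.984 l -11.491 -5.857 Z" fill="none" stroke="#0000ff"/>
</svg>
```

1 u = 1 mm; y_m = 91.744 − y.

[1] `<path>` quadratic bezier, #0000ff→engrave S308 F3619: (31.665,58.910) → (23.723,59.744) → (19.009,60.241) → (17.523,60.401)

[2] `<path>` regular polygon, #0000ff→engrave S308 F3619: (141.354,24.636) → (147.211,36.127) → (159.477,40.111) → (170.968,34.254) → (174.952,21.988) → (169.095,10.497) → (156.829,6.513) → (145.338,12.370) → (141.354,24.636) (closed)

; Generated by LaserGRBL
G21
G90
G0 X31.665 Y58.910
M3 S308
G01 X23.723 Y59.744 F3619
G01 X19.009 Y60.241
G01 X17.523 Y60.401
G0 X141.354 Y24.636
M3 S308
G01 X147.211 Y36.127 F3619
G01 X159.477 Y40.111
G01 X170.968 Y34.254
G01 X174.952 Y21.988
G01 X169.095 Y10.497
G01 X156.829 Y6.513
G01 X145.338 Y12.370
G01 X141.354 Y24.636
M5
G0 X0.000 Y0.000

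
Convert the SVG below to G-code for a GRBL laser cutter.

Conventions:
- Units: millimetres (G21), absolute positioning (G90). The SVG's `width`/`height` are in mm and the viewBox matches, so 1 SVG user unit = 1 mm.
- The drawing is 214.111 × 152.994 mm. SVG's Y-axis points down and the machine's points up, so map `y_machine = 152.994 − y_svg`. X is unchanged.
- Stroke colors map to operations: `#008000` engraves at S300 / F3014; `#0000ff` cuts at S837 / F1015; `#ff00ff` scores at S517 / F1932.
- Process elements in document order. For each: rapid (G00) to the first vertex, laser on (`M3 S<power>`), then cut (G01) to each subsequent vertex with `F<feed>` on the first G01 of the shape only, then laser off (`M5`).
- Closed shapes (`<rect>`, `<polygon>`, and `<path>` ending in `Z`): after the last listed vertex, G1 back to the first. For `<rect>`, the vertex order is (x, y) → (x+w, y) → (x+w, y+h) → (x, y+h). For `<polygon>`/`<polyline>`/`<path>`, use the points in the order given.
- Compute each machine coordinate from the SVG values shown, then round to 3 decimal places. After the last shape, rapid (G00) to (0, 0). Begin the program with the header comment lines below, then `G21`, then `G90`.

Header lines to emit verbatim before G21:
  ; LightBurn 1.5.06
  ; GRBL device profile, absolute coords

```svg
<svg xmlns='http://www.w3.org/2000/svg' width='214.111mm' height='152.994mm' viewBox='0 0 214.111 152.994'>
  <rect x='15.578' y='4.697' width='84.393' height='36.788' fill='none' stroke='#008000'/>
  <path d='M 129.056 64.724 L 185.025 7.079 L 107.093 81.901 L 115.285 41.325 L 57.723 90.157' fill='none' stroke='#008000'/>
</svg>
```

1 u = 1 mm; y_m = 152.994 − y.

[1] `<rect>` rectangle, #008000→engrave S300 F3014: (15.578,148.297) → (99.971,148.297) → (99.971,111.509) → (15.578,111.509) → (15.578,148.297) (closed)

[2] `<path>` open polyline, #008000→engrave S300 F3014: (129.056,88.270) → (185.025,145.915) → (107.093,71.093) → (115.285,111.669) → (57.723,62.837)

; LightBurn 1.5.06
; GRBL device profile, absolute coords
G21
G90
G00 X15.578 Y148.297
M3 S300
G01 X99.971 Y148.297 F3014
G01 X99.971 Y111.509
G01 X15.578 Y111.509
G01 X15.578 Y148.297
M5
G00 X129.056 Y88.270
M3 S300
G01 X185.025 Y145.915 F3014
G01 X107.093 Y71.093
G01 X115.285 Y111.669
G01 X57.723 Y62.837
M5
G00 X0.000 Y0.000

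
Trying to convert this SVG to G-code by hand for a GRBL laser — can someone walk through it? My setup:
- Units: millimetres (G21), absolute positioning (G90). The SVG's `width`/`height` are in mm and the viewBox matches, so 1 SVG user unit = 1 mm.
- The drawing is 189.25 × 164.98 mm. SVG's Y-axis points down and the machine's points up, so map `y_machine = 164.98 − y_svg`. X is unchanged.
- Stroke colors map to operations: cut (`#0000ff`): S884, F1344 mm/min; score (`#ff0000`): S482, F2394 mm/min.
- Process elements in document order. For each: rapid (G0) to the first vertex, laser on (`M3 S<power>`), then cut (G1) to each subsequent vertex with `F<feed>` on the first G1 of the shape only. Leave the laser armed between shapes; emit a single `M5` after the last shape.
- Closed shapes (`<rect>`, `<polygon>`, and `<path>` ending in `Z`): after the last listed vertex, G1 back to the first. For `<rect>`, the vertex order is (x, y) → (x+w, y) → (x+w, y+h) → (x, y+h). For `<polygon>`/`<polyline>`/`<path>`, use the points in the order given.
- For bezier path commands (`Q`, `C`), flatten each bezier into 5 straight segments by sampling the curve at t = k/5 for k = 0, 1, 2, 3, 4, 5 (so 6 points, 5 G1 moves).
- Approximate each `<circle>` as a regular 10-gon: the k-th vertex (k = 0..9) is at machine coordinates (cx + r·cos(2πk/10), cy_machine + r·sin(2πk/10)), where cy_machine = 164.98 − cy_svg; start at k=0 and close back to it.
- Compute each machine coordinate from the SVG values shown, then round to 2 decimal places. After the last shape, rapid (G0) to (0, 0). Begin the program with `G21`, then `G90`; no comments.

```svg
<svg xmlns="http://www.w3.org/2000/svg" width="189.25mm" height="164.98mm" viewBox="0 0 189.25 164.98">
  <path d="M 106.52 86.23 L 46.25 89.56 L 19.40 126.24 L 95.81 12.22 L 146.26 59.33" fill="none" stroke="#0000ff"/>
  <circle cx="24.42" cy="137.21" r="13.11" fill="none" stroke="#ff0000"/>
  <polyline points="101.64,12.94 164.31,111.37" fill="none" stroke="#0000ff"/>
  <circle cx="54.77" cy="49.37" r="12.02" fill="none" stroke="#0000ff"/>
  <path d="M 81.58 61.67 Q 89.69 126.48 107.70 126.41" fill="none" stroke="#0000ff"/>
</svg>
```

G21
G90
G0 X106.52 Y78.75
M3 S884
G1 X46.25 Y75.42 F1344
G1 X19.40 Y38.74
G1 X95.81 Y152.76
G1 X146.26 Y105.65
G0 X37.53 Y27.77
M3 S482
G1 X35.03 Y35.48 F2394
G1 X28.47 Y40.24
G1 X20.37 Y40.24
G1 X13.81 Y35.48
G1 X11.31 Y27.77
G1 X13.81 Y20.06
G1 X20.37 Y15.30
G1 X28.47 Y15.30
G1 X35.03 Y20.06
G1 X37.53 Y27.77
G0 X101.64 Y152.04
M3 S884
G1 X164.31 Y53.61 F1344
G0 X66.79 Y115.61
M3 S884
G1 X64.49 Y122.68 F1344
G1 X58.48 Y127.04
G1 X51.06 Y127.04
G1 X45.05 Y122.68
G1 X42.75 Y115.61
G1 X45.05 Y108.54
G1 X51.06 Y104.18
G1 X58.48 Y104.18
G1 X64.49 Y108.54
G1 X66.79 Y115.61
G0 X81.58 Y103.31
M3 S884
G1 X85.22 Y79.98 F1344
G1 X89.65 Y61.84
G1 X94.88 Y48.89
G1 X100.89 Y41.14
G1 X107.70 Y38.57
M5
G0 X0.00 Y0.00

Since the viewBox matches the mm dimensions, user units are millimetres directly. The only transform is the Y-flip y_m = 164.98 − y_svg.

Shape 1 is a open polyline drawn with `<path>`. Its stroke #0000ff means cut at S884, F1344. After flipping Y the toolpath is (106.52,78.75) → (46.25,75.42) → (19.40,38.74) → (95.81,152.76) → (146.26,105.65).

Shape 2 is a circle drawn with `<circle>`. Its stroke #ff0000 means score at S482, F2394. After flipping Y the toolpath is (37.53,27.77) → (35.03,35.48) → (28.47,40.24) → (20.37,40.24) → (13.81,35.48) → (11.31,27.77) → (13.81,20.06) → (20.37,15.30) → (28.47,15.30) → (35.03,20.06) → (37.53,27.77), returning to the start.

Shape 3 is a line segment drawn with `<polyline>`. Its stroke #0000ff means cut at S884, F1344. After flipping Y the toolpath is (101.64,152.04) → (164.31,53.61).

Shape 4 is a circle drawn with `<circle>`. Its stroke #0000ff means cut at S884, F1344. After flipping Y the toolpath is (66.79,115.61) → (64.49,122.68) → (58.48,127.04) → (51.06,127.04) → (45.05,122.68) → (42.75,115.61) → (45.05,108.54) → (51.06,104.18) → (58.48,104.18) → (64.49,108.54) → (66.79,115.61), returning to the start.

Shape 5 is a quadratic bezier drawn with `<path>`. Its stroke #0000ff means cut at S884, F1344. After flipping Y the toolpath is (81.58,103.31) → (85.22,79.98) → (89.65,61.84) → (94.88,48.89) → (100.89,41.14) → (107.70,38.57).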